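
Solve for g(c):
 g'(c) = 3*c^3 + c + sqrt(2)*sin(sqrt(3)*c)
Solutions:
 g(c) = C1 + 3*c^4/4 + c^2/2 - sqrt(6)*cos(sqrt(3)*c)/3


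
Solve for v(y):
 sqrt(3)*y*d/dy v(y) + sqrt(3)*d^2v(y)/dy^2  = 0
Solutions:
 v(y) = C1 + C2*erf(sqrt(2)*y/2)


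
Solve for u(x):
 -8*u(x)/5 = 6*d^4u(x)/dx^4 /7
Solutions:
 u(x) = (C1*sin(15^(3/4)*7^(1/4)*x/15) + C2*cos(15^(3/4)*7^(1/4)*x/15))*exp(-15^(3/4)*7^(1/4)*x/15) + (C3*sin(15^(3/4)*7^(1/4)*x/15) + C4*cos(15^(3/4)*7^(1/4)*x/15))*exp(15^(3/4)*7^(1/4)*x/15)


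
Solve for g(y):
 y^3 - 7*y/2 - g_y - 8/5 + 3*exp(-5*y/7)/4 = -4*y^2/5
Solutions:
 g(y) = C1 + y^4/4 + 4*y^3/15 - 7*y^2/4 - 8*y/5 - 21*exp(-5*y/7)/20


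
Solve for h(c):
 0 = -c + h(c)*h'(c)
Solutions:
 h(c) = -sqrt(C1 + c^2)
 h(c) = sqrt(C1 + c^2)


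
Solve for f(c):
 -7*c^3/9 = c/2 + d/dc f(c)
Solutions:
 f(c) = C1 - 7*c^4/36 - c^2/4


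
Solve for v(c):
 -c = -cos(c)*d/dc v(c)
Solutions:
 v(c) = C1 + Integral(c/cos(c), c)


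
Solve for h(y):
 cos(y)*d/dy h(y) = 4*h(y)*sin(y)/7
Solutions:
 h(y) = C1/cos(y)^(4/7)


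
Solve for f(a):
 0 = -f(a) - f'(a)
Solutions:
 f(a) = C1*exp(-a)


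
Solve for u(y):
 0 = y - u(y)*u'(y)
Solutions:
 u(y) = -sqrt(C1 + y^2)
 u(y) = sqrt(C1 + y^2)


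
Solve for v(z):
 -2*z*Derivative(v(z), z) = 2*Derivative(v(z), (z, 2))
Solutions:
 v(z) = C1 + C2*erf(sqrt(2)*z/2)


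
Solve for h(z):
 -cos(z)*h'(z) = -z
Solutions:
 h(z) = C1 + Integral(z/cos(z), z)


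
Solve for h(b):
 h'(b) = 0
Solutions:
 h(b) = C1


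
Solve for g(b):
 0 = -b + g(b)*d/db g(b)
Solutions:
 g(b) = -sqrt(C1 + b^2)
 g(b) = sqrt(C1 + b^2)


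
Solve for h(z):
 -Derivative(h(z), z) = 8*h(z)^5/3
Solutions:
 h(z) = -3^(1/4)*(1/(C1 + 32*z))^(1/4)
 h(z) = 3^(1/4)*(1/(C1 + 32*z))^(1/4)
 h(z) = -3^(1/4)*I*(1/(C1 + 32*z))^(1/4)
 h(z) = 3^(1/4)*I*(1/(C1 + 32*z))^(1/4)


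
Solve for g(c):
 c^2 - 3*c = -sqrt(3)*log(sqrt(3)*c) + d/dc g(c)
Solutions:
 g(c) = C1 + c^3/3 - 3*c^2/2 + sqrt(3)*c*log(c) - sqrt(3)*c + sqrt(3)*c*log(3)/2


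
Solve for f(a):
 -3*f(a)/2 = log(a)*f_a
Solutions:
 f(a) = C1*exp(-3*li(a)/2)


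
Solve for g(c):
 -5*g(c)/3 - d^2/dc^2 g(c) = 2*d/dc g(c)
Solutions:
 g(c) = (C1*sin(sqrt(6)*c/3) + C2*cos(sqrt(6)*c/3))*exp(-c)


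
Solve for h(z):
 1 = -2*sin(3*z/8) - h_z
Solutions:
 h(z) = C1 - z + 16*cos(3*z/8)/3


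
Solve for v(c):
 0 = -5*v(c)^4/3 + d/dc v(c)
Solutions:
 v(c) = (-1/(C1 + 5*c))^(1/3)
 v(c) = (-1/(C1 + 5*c))^(1/3)*(-1 - sqrt(3)*I)/2
 v(c) = (-1/(C1 + 5*c))^(1/3)*(-1 + sqrt(3)*I)/2


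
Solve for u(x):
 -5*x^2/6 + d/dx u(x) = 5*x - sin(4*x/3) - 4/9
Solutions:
 u(x) = C1 + 5*x^3/18 + 5*x^2/2 - 4*x/9 + 3*cos(4*x/3)/4


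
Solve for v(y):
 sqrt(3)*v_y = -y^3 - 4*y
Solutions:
 v(y) = C1 - sqrt(3)*y^4/12 - 2*sqrt(3)*y^2/3


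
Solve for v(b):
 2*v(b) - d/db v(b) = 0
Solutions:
 v(b) = C1*exp(2*b)


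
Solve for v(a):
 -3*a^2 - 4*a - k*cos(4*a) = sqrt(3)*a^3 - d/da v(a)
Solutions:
 v(a) = C1 + sqrt(3)*a^4/4 + a^3 + 2*a^2 + k*sin(4*a)/4


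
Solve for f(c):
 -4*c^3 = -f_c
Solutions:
 f(c) = C1 + c^4


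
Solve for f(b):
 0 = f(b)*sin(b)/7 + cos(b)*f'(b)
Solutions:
 f(b) = C1*cos(b)^(1/7)


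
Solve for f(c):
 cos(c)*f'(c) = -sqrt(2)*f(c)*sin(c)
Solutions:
 f(c) = C1*cos(c)^(sqrt(2))


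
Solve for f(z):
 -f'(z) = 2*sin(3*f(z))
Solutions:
 f(z) = -acos((-C1 - exp(12*z))/(C1 - exp(12*z)))/3 + 2*pi/3
 f(z) = acos((-C1 - exp(12*z))/(C1 - exp(12*z)))/3


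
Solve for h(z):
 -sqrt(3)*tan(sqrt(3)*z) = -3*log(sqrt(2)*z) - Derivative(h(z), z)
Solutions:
 h(z) = C1 - 3*z*log(z) - 3*z*log(2)/2 + 3*z - log(cos(sqrt(3)*z))


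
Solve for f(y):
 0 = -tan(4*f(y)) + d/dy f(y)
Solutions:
 f(y) = -asin(C1*exp(4*y))/4 + pi/4
 f(y) = asin(C1*exp(4*y))/4


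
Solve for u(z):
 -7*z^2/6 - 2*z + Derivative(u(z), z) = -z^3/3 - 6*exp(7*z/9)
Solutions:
 u(z) = C1 - z^4/12 + 7*z^3/18 + z^2 - 54*exp(7*z/9)/7


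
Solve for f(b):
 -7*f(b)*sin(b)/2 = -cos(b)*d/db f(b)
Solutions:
 f(b) = C1/cos(b)^(7/2)


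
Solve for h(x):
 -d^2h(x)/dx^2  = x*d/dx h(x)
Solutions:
 h(x) = C1 + C2*erf(sqrt(2)*x/2)


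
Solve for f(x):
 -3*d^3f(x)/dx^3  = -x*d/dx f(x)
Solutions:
 f(x) = C1 + Integral(C2*airyai(3^(2/3)*x/3) + C3*airybi(3^(2/3)*x/3), x)


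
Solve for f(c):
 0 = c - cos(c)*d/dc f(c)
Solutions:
 f(c) = C1 + Integral(c/cos(c), c)


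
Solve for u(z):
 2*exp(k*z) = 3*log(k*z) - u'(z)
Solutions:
 u(z) = C1 + 3*z*log(k*z) - 3*z + Piecewise((-2*exp(k*z)/k, Ne(k, 0)), (-2*z, True))


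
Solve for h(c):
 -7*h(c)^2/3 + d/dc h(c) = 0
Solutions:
 h(c) = -3/(C1 + 7*c)


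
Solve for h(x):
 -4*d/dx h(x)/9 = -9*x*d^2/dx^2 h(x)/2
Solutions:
 h(x) = C1 + C2*x^(89/81)


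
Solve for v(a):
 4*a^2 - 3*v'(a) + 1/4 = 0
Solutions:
 v(a) = C1 + 4*a^3/9 + a/12


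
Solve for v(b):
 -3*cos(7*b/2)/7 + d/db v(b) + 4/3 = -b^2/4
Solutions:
 v(b) = C1 - b^3/12 - 4*b/3 + 6*sin(7*b/2)/49


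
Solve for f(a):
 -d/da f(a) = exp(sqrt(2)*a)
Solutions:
 f(a) = C1 - sqrt(2)*exp(sqrt(2)*a)/2


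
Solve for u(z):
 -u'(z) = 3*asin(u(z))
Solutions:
 Integral(1/asin(_y), (_y, u(z))) = C1 - 3*z


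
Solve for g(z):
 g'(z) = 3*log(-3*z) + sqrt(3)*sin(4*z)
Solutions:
 g(z) = C1 + 3*z*log(-z) - 3*z + 3*z*log(3) - sqrt(3)*cos(4*z)/4


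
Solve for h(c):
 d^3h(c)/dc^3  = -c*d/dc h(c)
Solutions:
 h(c) = C1 + Integral(C2*airyai(-c) + C3*airybi(-c), c)


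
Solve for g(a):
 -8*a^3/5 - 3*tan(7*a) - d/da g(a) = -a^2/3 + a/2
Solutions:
 g(a) = C1 - 2*a^4/5 + a^3/9 - a^2/4 + 3*log(cos(7*a))/7


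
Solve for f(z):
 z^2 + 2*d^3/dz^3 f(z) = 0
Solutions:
 f(z) = C1 + C2*z + C3*z^2 - z^5/120


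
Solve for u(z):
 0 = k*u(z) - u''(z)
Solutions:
 u(z) = C1*exp(-sqrt(k)*z) + C2*exp(sqrt(k)*z)


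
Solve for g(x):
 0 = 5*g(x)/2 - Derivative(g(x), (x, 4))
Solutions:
 g(x) = C1*exp(-2^(3/4)*5^(1/4)*x/2) + C2*exp(2^(3/4)*5^(1/4)*x/2) + C3*sin(2^(3/4)*5^(1/4)*x/2) + C4*cos(2^(3/4)*5^(1/4)*x/2)


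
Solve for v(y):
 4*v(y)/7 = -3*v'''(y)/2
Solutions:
 v(y) = C3*exp(-2*21^(2/3)*y/21) + (C1*sin(3^(1/6)*7^(2/3)*y/7) + C2*cos(3^(1/6)*7^(2/3)*y/7))*exp(21^(2/3)*y/21)


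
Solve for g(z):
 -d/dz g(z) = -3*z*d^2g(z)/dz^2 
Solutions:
 g(z) = C1 + C2*z^(4/3)


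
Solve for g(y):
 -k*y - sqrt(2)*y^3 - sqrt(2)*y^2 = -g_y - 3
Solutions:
 g(y) = C1 + k*y^2/2 + sqrt(2)*y^4/4 + sqrt(2)*y^3/3 - 3*y


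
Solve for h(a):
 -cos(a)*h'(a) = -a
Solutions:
 h(a) = C1 + Integral(a/cos(a), a)


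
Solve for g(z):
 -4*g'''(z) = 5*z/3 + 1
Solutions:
 g(z) = C1 + C2*z + C3*z^2 - 5*z^4/288 - z^3/24


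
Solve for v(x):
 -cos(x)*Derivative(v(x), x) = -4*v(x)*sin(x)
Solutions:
 v(x) = C1/cos(x)^4


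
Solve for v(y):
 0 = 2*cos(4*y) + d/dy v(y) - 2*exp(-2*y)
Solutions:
 v(y) = C1 - sin(4*y)/2 - exp(-2*y)


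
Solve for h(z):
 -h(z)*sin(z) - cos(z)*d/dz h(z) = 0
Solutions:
 h(z) = C1*cos(z)


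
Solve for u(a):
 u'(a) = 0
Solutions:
 u(a) = C1


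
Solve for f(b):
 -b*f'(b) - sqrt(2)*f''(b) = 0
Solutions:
 f(b) = C1 + C2*erf(2^(1/4)*b/2)


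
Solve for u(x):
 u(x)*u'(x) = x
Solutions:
 u(x) = -sqrt(C1 + x^2)
 u(x) = sqrt(C1 + x^2)


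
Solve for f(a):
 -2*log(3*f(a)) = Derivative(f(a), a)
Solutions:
 Integral(1/(log(_y) + log(3)), (_y, f(a)))/2 = C1 - a


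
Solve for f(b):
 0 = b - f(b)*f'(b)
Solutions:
 f(b) = -sqrt(C1 + b^2)
 f(b) = sqrt(C1 + b^2)


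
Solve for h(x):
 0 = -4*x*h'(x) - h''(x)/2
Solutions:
 h(x) = C1 + C2*erf(2*x)


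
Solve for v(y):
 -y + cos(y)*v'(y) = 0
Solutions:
 v(y) = C1 + Integral(y/cos(y), y)


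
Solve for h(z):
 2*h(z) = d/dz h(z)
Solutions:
 h(z) = C1*exp(2*z)


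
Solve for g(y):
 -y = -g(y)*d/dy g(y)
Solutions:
 g(y) = -sqrt(C1 + y^2)
 g(y) = sqrt(C1 + y^2)


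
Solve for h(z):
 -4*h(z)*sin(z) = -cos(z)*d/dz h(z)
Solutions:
 h(z) = C1/cos(z)^4


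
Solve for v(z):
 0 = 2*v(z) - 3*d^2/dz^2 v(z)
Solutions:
 v(z) = C1*exp(-sqrt(6)*z/3) + C2*exp(sqrt(6)*z/3)


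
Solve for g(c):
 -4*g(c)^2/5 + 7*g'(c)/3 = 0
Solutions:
 g(c) = -35/(C1 + 12*c)


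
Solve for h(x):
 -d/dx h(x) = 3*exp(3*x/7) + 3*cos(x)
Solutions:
 h(x) = C1 - 7*exp(3*x/7) - 3*sin(x)


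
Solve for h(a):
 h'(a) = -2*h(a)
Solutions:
 h(a) = C1*exp(-2*a)


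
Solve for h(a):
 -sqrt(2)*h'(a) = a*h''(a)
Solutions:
 h(a) = C1 + C2*a^(1 - sqrt(2))


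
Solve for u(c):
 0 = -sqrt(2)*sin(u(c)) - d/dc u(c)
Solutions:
 u(c) = -acos((-C1 - exp(2*sqrt(2)*c))/(C1 - exp(2*sqrt(2)*c))) + 2*pi
 u(c) = acos((-C1 - exp(2*sqrt(2)*c))/(C1 - exp(2*sqrt(2)*c)))


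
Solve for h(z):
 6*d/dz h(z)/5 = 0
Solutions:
 h(z) = C1


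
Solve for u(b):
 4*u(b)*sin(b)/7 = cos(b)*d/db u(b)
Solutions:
 u(b) = C1/cos(b)^(4/7)


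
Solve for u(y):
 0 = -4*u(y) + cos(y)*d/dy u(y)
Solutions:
 u(y) = C1*(sin(y)^2 + 2*sin(y) + 1)/(sin(y)^2 - 2*sin(y) + 1)


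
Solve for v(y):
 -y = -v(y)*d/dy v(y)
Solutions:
 v(y) = -sqrt(C1 + y^2)
 v(y) = sqrt(C1 + y^2)


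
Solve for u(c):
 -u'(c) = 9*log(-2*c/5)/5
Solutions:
 u(c) = C1 - 9*c*log(-c)/5 + 9*c*(-log(2) + 1 + log(5))/5


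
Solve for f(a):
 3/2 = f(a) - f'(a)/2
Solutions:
 f(a) = C1*exp(2*a) + 3/2


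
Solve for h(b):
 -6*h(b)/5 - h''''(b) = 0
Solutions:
 h(b) = (C1*sin(10^(3/4)*3^(1/4)*b/10) + C2*cos(10^(3/4)*3^(1/4)*b/10))*exp(-10^(3/4)*3^(1/4)*b/10) + (C3*sin(10^(3/4)*3^(1/4)*b/10) + C4*cos(10^(3/4)*3^(1/4)*b/10))*exp(10^(3/4)*3^(1/4)*b/10)


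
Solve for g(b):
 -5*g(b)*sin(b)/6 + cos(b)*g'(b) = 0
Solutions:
 g(b) = C1/cos(b)^(5/6)


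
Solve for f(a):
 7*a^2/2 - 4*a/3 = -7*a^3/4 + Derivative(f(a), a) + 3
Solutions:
 f(a) = C1 + 7*a^4/16 + 7*a^3/6 - 2*a^2/3 - 3*a


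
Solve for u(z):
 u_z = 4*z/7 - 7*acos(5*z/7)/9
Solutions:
 u(z) = C1 + 2*z^2/7 - 7*z*acos(5*z/7)/9 + 7*sqrt(49 - 25*z^2)/45


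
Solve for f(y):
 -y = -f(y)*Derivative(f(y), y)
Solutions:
 f(y) = -sqrt(C1 + y^2)
 f(y) = sqrt(C1 + y^2)


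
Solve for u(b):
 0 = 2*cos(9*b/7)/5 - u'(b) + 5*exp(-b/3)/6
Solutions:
 u(b) = C1 + 14*sin(9*b/7)/45 - 5*exp(-b/3)/2


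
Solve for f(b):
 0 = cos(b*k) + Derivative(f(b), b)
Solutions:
 f(b) = C1 - sin(b*k)/k


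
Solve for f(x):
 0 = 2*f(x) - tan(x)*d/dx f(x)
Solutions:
 f(x) = C1*sin(x)^2


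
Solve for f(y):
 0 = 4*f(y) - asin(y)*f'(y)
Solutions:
 f(y) = C1*exp(4*Integral(1/asin(y), y))


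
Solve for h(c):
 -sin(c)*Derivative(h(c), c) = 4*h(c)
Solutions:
 h(c) = C1*(cos(c)^2 + 2*cos(c) + 1)/(cos(c)^2 - 2*cos(c) + 1)


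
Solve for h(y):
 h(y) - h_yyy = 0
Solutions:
 h(y) = C3*exp(y) + (C1*sin(sqrt(3)*y/2) + C2*cos(sqrt(3)*y/2))*exp(-y/2)


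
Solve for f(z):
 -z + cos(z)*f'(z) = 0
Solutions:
 f(z) = C1 + Integral(z/cos(z), z)


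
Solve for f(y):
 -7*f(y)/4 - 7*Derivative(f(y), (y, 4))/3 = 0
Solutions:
 f(y) = (C1*sin(3^(1/4)*y/2) + C2*cos(3^(1/4)*y/2))*exp(-3^(1/4)*y/2) + (C3*sin(3^(1/4)*y/2) + C4*cos(3^(1/4)*y/2))*exp(3^(1/4)*y/2)


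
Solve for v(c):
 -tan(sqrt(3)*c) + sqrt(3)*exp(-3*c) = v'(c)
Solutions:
 v(c) = C1 - sqrt(3)*log(tan(sqrt(3)*c)^2 + 1)/6 - sqrt(3)*exp(-3*c)/3


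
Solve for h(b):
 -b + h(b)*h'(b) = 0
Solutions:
 h(b) = -sqrt(C1 + b^2)
 h(b) = sqrt(C1 + b^2)


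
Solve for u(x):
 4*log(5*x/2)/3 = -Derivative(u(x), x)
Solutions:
 u(x) = C1 - 4*x*log(x)/3 - 4*x*log(5)/3 + 4*x*log(2)/3 + 4*x/3


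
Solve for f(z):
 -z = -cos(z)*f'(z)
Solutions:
 f(z) = C1 + Integral(z/cos(z), z)


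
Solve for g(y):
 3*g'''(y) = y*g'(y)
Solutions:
 g(y) = C1 + Integral(C2*airyai(3^(2/3)*y/3) + C3*airybi(3^(2/3)*y/3), y)


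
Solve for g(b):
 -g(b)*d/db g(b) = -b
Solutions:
 g(b) = -sqrt(C1 + b^2)
 g(b) = sqrt(C1 + b^2)


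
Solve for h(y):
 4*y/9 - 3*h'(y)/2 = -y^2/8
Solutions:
 h(y) = C1 + y^3/36 + 4*y^2/27


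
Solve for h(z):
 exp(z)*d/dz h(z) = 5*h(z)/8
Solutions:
 h(z) = C1*exp(-5*exp(-z)/8)


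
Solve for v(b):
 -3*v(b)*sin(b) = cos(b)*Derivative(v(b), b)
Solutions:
 v(b) = C1*cos(b)^3


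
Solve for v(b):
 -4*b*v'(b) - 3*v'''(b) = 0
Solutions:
 v(b) = C1 + Integral(C2*airyai(-6^(2/3)*b/3) + C3*airybi(-6^(2/3)*b/3), b)


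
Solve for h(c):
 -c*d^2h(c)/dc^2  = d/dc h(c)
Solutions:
 h(c) = C1 + C2*log(c)


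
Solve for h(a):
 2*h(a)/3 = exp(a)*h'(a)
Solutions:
 h(a) = C1*exp(-2*exp(-a)/3)


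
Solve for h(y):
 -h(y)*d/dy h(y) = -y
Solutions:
 h(y) = -sqrt(C1 + y^2)
 h(y) = sqrt(C1 + y^2)


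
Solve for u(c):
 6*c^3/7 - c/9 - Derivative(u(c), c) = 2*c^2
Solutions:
 u(c) = C1 + 3*c^4/14 - 2*c^3/3 - c^2/18


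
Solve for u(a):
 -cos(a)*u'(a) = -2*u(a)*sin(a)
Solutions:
 u(a) = C1/cos(a)^2


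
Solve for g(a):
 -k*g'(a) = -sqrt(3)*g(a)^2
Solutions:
 g(a) = -k/(C1*k + sqrt(3)*a)


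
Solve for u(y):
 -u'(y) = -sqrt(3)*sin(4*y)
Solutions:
 u(y) = C1 - sqrt(3)*cos(4*y)/4


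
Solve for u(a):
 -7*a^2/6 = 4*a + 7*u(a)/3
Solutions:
 u(a) = a*(-7*a - 24)/14


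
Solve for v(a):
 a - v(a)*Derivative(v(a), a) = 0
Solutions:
 v(a) = -sqrt(C1 + a^2)
 v(a) = sqrt(C1 + a^2)


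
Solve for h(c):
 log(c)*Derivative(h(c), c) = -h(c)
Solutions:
 h(c) = C1*exp(-li(c))


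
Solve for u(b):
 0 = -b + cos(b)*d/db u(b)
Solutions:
 u(b) = C1 + Integral(b/cos(b), b)


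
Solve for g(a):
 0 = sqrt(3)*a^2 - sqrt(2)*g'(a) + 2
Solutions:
 g(a) = C1 + sqrt(6)*a^3/6 + sqrt(2)*a


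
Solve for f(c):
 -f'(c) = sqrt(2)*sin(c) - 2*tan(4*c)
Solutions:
 f(c) = C1 - log(cos(4*c))/2 + sqrt(2)*cos(c)


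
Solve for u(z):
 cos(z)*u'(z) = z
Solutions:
 u(z) = C1 + Integral(z/cos(z), z)


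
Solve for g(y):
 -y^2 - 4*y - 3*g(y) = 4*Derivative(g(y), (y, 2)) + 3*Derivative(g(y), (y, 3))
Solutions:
 g(y) = C1*exp(y*(-16 + 32*2^(1/3)/(27*sqrt(985) + 857)^(1/3) + 2^(2/3)*(27*sqrt(985) + 857)^(1/3))/36)*sin(2^(1/3)*sqrt(3)*y*(-2^(1/3)*(27*sqrt(985) + 857)^(1/3) + 32/(27*sqrt(985) + 857)^(1/3))/36) + C2*exp(y*(-16 + 32*2^(1/3)/(27*sqrt(985) + 857)^(1/3) + 2^(2/3)*(27*sqrt(985) + 857)^(1/3))/36)*cos(2^(1/3)*sqrt(3)*y*(-2^(1/3)*(27*sqrt(985) + 857)^(1/3) + 32/(27*sqrt(985) + 857)^(1/3))/36) + C3*exp(-y*(32*2^(1/3)/(27*sqrt(985) + 857)^(1/3) + 8 + 2^(2/3)*(27*sqrt(985) + 857)^(1/3))/18) - y^2/3 - 4*y/3 + 8/9


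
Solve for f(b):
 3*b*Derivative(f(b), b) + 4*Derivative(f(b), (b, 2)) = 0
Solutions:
 f(b) = C1 + C2*erf(sqrt(6)*b/4)


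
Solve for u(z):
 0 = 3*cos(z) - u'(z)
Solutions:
 u(z) = C1 + 3*sin(z)


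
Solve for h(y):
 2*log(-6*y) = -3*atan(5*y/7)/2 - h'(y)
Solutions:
 h(y) = C1 - 2*y*log(-y) - 3*y*atan(5*y/7)/2 - 2*y*log(6) + 2*y + 21*log(25*y^2 + 49)/20


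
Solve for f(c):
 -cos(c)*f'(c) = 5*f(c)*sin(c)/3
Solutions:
 f(c) = C1*cos(c)^(5/3)


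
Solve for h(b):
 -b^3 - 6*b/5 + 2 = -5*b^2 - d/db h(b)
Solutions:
 h(b) = C1 + b^4/4 - 5*b^3/3 + 3*b^2/5 - 2*b


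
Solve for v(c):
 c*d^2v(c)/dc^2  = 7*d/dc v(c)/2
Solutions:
 v(c) = C1 + C2*c^(9/2)


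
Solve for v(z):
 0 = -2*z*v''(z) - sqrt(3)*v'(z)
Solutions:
 v(z) = C1 + C2*z^(1 - sqrt(3)/2)


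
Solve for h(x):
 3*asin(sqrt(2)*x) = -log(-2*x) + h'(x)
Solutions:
 h(x) = C1 + x*log(-x) + 3*x*asin(sqrt(2)*x) - x + x*log(2) + 3*sqrt(2)*sqrt(1 - 2*x^2)/2


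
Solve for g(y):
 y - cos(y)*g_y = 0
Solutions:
 g(y) = C1 + Integral(y/cos(y), y)


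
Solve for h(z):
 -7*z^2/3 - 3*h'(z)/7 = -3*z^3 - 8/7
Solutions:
 h(z) = C1 + 7*z^4/4 - 49*z^3/27 + 8*z/3


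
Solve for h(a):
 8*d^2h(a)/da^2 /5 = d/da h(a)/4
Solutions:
 h(a) = C1 + C2*exp(5*a/32)


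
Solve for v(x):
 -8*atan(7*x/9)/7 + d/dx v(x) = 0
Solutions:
 v(x) = C1 + 8*x*atan(7*x/9)/7 - 36*log(49*x^2 + 81)/49


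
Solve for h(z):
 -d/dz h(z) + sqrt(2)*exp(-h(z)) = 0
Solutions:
 h(z) = log(C1 + sqrt(2)*z)


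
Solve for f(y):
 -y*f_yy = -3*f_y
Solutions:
 f(y) = C1 + C2*y^4


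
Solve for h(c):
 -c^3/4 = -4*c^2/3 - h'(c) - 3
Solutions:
 h(c) = C1 + c^4/16 - 4*c^3/9 - 3*c


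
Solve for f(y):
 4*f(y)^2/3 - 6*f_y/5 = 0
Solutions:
 f(y) = -9/(C1 + 10*y)


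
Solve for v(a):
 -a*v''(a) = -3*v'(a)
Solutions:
 v(a) = C1 + C2*a^4


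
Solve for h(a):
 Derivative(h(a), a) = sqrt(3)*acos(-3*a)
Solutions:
 h(a) = C1 + sqrt(3)*(a*acos(-3*a) + sqrt(1 - 9*a^2)/3)


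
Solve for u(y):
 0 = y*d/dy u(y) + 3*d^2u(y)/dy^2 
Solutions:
 u(y) = C1 + C2*erf(sqrt(6)*y/6)


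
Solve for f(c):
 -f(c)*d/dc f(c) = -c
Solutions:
 f(c) = -sqrt(C1 + c^2)
 f(c) = sqrt(C1 + c^2)


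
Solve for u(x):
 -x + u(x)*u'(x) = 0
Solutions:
 u(x) = -sqrt(C1 + x^2)
 u(x) = sqrt(C1 + x^2)


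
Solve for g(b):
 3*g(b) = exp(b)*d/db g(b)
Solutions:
 g(b) = C1*exp(-3*exp(-b))


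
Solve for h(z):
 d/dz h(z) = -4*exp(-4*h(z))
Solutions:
 h(z) = log(-I*(C1 - 16*z)^(1/4))
 h(z) = log(I*(C1 - 16*z)^(1/4))
 h(z) = log(-(C1 - 16*z)^(1/4))
 h(z) = log(C1 - 16*z)/4


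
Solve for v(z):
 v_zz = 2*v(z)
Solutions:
 v(z) = C1*exp(-sqrt(2)*z) + C2*exp(sqrt(2)*z)


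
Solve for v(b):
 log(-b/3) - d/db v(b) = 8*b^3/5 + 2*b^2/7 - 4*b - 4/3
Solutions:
 v(b) = C1 - 2*b^4/5 - 2*b^3/21 + 2*b^2 + b*log(-b) + b*(1/3 - log(3))


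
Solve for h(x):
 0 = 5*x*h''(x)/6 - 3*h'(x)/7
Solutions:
 h(x) = C1 + C2*x^(53/35)


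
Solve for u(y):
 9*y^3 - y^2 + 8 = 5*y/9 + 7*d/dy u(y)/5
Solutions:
 u(y) = C1 + 45*y^4/28 - 5*y^3/21 - 25*y^2/126 + 40*y/7


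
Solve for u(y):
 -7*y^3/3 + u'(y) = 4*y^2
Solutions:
 u(y) = C1 + 7*y^4/12 + 4*y^3/3


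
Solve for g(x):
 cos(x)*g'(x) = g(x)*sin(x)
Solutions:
 g(x) = C1/cos(x)


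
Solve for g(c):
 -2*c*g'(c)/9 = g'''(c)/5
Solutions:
 g(c) = C1 + Integral(C2*airyai(-30^(1/3)*c/3) + C3*airybi(-30^(1/3)*c/3), c)


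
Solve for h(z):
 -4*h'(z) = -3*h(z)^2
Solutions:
 h(z) = -4/(C1 + 3*z)


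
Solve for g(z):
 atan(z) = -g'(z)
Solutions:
 g(z) = C1 - z*atan(z) + log(z^2 + 1)/2


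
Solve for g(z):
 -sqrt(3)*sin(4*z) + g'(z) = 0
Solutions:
 g(z) = C1 - sqrt(3)*cos(4*z)/4


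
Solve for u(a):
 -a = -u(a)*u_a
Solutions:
 u(a) = -sqrt(C1 + a^2)
 u(a) = sqrt(C1 + a^2)


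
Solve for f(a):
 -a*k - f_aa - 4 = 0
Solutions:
 f(a) = C1 + C2*a - a^3*k/6 - 2*a^2


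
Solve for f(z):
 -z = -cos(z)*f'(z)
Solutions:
 f(z) = C1 + Integral(z/cos(z), z)


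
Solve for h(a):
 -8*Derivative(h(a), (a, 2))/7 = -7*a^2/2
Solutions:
 h(a) = C1 + C2*a + 49*a^4/192


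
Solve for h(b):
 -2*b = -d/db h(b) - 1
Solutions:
 h(b) = C1 + b^2 - b


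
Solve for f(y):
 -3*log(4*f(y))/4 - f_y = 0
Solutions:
 4*Integral(1/(log(_y) + 2*log(2)), (_y, f(y)))/3 = C1 - y


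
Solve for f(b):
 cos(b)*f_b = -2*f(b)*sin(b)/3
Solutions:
 f(b) = C1*cos(b)^(2/3)


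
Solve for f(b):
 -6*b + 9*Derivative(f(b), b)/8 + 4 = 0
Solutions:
 f(b) = C1 + 8*b^2/3 - 32*b/9


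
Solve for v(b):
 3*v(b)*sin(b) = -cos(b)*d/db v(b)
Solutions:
 v(b) = C1*cos(b)^3


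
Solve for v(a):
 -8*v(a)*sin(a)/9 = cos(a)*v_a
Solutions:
 v(a) = C1*cos(a)^(8/9)


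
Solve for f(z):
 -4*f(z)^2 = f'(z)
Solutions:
 f(z) = 1/(C1 + 4*z)


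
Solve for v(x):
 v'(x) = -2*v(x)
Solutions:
 v(x) = C1*exp(-2*x)


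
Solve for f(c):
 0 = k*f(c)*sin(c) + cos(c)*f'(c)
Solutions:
 f(c) = C1*exp(k*log(cos(c)))


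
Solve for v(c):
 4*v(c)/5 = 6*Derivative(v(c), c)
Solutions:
 v(c) = C1*exp(2*c/15)


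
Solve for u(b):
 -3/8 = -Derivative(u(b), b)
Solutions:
 u(b) = C1 + 3*b/8


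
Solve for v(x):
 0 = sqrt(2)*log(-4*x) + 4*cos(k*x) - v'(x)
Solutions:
 v(x) = C1 + sqrt(2)*x*(log(-x) - 1) + 2*sqrt(2)*x*log(2) + 4*Piecewise((sin(k*x)/k, Ne(k, 0)), (x, True))


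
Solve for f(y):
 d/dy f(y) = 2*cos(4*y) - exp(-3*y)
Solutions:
 f(y) = C1 + sin(4*y)/2 + exp(-3*y)/3


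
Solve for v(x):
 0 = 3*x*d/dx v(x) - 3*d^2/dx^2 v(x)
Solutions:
 v(x) = C1 + C2*erfi(sqrt(2)*x/2)


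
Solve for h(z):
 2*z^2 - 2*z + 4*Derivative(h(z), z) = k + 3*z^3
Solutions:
 h(z) = C1 + k*z/4 + 3*z^4/16 - z^3/6 + z^2/4


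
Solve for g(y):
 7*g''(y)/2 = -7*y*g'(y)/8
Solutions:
 g(y) = C1 + C2*erf(sqrt(2)*y/4)


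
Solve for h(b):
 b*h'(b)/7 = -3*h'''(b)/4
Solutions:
 h(b) = C1 + Integral(C2*airyai(-42^(2/3)*b/21) + C3*airybi(-42^(2/3)*b/21), b)


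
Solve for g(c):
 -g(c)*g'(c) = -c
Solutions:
 g(c) = -sqrt(C1 + c^2)
 g(c) = sqrt(C1 + c^2)


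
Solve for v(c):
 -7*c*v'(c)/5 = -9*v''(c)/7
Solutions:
 v(c) = C1 + C2*erfi(7*sqrt(10)*c/30)


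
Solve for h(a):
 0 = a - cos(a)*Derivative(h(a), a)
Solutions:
 h(a) = C1 + Integral(a/cos(a), a)


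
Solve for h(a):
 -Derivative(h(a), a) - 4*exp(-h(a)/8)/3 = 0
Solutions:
 h(a) = 8*log(C1 - a/6)


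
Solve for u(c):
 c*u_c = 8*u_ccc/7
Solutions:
 u(c) = C1 + Integral(C2*airyai(7^(1/3)*c/2) + C3*airybi(7^(1/3)*c/2), c)


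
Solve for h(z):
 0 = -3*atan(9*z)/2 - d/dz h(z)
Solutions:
 h(z) = C1 - 3*z*atan(9*z)/2 + log(81*z^2 + 1)/12


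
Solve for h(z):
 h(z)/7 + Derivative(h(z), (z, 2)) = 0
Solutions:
 h(z) = C1*sin(sqrt(7)*z/7) + C2*cos(sqrt(7)*z/7)


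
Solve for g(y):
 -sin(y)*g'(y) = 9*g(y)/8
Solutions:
 g(y) = C1*(cos(y) + 1)^(9/16)/(cos(y) - 1)^(9/16)


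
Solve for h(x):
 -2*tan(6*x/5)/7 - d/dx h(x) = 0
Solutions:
 h(x) = C1 + 5*log(cos(6*x/5))/21


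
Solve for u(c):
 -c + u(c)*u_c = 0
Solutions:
 u(c) = -sqrt(C1 + c^2)
 u(c) = sqrt(C1 + c^2)


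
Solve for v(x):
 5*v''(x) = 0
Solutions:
 v(x) = C1 + C2*x


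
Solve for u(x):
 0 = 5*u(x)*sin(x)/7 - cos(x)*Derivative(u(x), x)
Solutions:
 u(x) = C1/cos(x)^(5/7)


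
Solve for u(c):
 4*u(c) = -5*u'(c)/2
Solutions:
 u(c) = C1*exp(-8*c/5)


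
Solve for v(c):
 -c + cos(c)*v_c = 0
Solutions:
 v(c) = C1 + Integral(c/cos(c), c)


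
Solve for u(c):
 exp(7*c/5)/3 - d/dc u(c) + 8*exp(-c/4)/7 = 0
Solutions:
 u(c) = C1 + 5*exp(7*c/5)/21 - 32*exp(-c/4)/7


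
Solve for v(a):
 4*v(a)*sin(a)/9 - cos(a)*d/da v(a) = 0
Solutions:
 v(a) = C1/cos(a)^(4/9)


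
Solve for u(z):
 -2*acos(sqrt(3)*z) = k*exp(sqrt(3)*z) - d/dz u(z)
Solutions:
 u(z) = C1 + sqrt(3)*k*exp(sqrt(3)*z)/3 + 2*z*acos(sqrt(3)*z) - 2*sqrt(3)*sqrt(1 - 3*z^2)/3


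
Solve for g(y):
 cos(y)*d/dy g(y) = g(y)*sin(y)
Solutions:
 g(y) = C1/cos(y)


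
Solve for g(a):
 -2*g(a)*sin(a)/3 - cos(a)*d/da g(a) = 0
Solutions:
 g(a) = C1*cos(a)^(2/3)


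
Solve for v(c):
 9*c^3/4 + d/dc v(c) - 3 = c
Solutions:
 v(c) = C1 - 9*c^4/16 + c^2/2 + 3*c


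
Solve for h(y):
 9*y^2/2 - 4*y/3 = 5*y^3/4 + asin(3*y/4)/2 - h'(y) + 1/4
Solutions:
 h(y) = C1 + 5*y^4/16 - 3*y^3/2 + 2*y^2/3 + y*asin(3*y/4)/2 + y/4 + sqrt(16 - 9*y^2)/6


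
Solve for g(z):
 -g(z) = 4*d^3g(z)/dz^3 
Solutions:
 g(z) = C3*exp(-2^(1/3)*z/2) + (C1*sin(2^(1/3)*sqrt(3)*z/4) + C2*cos(2^(1/3)*sqrt(3)*z/4))*exp(2^(1/3)*z/4)


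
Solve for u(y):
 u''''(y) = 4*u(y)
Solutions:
 u(y) = C1*exp(-sqrt(2)*y) + C2*exp(sqrt(2)*y) + C3*sin(sqrt(2)*y) + C4*cos(sqrt(2)*y)


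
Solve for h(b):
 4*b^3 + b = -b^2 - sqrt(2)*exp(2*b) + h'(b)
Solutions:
 h(b) = C1 + b^4 + b^3/3 + b^2/2 + sqrt(2)*exp(2*b)/2


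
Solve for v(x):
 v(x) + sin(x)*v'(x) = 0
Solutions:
 v(x) = C1*sqrt(cos(x) + 1)/sqrt(cos(x) - 1)


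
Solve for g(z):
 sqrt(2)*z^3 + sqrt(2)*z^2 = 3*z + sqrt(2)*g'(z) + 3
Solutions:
 g(z) = C1 + z^4/4 + z^3/3 - 3*sqrt(2)*z^2/4 - 3*sqrt(2)*z/2


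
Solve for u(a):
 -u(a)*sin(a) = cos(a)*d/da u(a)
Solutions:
 u(a) = C1*cos(a)


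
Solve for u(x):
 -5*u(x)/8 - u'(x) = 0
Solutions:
 u(x) = C1*exp(-5*x/8)


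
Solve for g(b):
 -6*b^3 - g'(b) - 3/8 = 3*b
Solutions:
 g(b) = C1 - 3*b^4/2 - 3*b^2/2 - 3*b/8


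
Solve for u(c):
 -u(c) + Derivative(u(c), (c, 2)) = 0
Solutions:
 u(c) = C1*exp(-c) + C2*exp(c)


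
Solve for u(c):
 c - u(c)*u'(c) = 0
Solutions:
 u(c) = -sqrt(C1 + c^2)
 u(c) = sqrt(C1 + c^2)


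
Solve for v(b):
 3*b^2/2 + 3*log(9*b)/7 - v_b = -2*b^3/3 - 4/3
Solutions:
 v(b) = C1 + b^4/6 + b^3/2 + 3*b*log(b)/7 + 19*b/21 + 6*b*log(3)/7


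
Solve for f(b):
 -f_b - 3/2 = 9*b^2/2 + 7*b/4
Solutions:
 f(b) = C1 - 3*b^3/2 - 7*b^2/8 - 3*b/2


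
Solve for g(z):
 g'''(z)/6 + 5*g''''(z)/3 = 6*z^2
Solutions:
 g(z) = C1 + C2*z + C3*z^2 + C4*exp(-z/10) + 3*z^5/5 - 30*z^4 + 1200*z^3


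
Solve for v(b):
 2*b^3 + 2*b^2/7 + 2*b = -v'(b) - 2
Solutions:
 v(b) = C1 - b^4/2 - 2*b^3/21 - b^2 - 2*b


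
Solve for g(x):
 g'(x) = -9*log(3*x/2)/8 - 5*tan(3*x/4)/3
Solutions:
 g(x) = C1 - 9*x*log(x)/8 - 9*x*log(3)/8 + 9*x*log(2)/8 + 9*x/8 + 20*log(cos(3*x/4))/9


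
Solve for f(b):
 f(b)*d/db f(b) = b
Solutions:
 f(b) = -sqrt(C1 + b^2)
 f(b) = sqrt(C1 + b^2)


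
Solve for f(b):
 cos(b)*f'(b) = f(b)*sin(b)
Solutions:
 f(b) = C1/cos(b)


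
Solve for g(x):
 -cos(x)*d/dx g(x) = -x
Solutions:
 g(x) = C1 + Integral(x/cos(x), x)


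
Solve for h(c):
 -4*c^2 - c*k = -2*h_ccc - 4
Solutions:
 h(c) = C1 + C2*c + C3*c^2 + c^5/30 + c^4*k/48 - c^3/3


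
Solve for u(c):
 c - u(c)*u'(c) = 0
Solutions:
 u(c) = -sqrt(C1 + c^2)
 u(c) = sqrt(C1 + c^2)


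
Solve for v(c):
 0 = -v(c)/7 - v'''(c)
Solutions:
 v(c) = C3*exp(-7^(2/3)*c/7) + (C1*sin(sqrt(3)*7^(2/3)*c/14) + C2*cos(sqrt(3)*7^(2/3)*c/14))*exp(7^(2/3)*c/14)


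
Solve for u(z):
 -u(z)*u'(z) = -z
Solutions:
 u(z) = -sqrt(C1 + z^2)
 u(z) = sqrt(C1 + z^2)


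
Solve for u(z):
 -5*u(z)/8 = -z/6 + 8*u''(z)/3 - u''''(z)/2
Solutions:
 u(z) = C1*exp(-sqrt(6)*z*sqrt(16 + sqrt(301))/6) + C2*exp(sqrt(6)*z*sqrt(16 + sqrt(301))/6) + C3*sin(sqrt(6)*z*sqrt(-16 + sqrt(301))/6) + C4*cos(sqrt(6)*z*sqrt(-16 + sqrt(301))/6) + 4*z/15


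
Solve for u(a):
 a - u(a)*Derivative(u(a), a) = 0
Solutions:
 u(a) = -sqrt(C1 + a^2)
 u(a) = sqrt(C1 + a^2)


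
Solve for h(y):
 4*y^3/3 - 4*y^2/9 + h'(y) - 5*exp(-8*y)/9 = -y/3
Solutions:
 h(y) = C1 - y^4/3 + 4*y^3/27 - y^2/6 - 5*exp(-8*y)/72


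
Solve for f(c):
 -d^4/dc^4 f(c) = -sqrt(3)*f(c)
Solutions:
 f(c) = C1*exp(-3^(1/8)*c) + C2*exp(3^(1/8)*c) + C3*sin(3^(1/8)*c) + C4*cos(3^(1/8)*c)


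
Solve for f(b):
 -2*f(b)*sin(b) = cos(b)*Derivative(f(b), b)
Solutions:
 f(b) = C1*cos(b)^2


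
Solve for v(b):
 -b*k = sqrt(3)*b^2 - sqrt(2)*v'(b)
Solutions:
 v(b) = C1 + sqrt(6)*b^3/6 + sqrt(2)*b^2*k/4


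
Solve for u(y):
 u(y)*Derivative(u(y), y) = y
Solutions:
 u(y) = -sqrt(C1 + y^2)
 u(y) = sqrt(C1 + y^2)


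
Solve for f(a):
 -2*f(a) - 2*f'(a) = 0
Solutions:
 f(a) = C1*exp(-a)


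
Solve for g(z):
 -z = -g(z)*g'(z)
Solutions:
 g(z) = -sqrt(C1 + z^2)
 g(z) = sqrt(C1 + z^2)


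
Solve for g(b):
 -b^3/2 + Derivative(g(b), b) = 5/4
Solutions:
 g(b) = C1 + b^4/8 + 5*b/4


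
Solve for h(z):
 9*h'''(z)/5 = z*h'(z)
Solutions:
 h(z) = C1 + Integral(C2*airyai(15^(1/3)*z/3) + C3*airybi(15^(1/3)*z/3), z)


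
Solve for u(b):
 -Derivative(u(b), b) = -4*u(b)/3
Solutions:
 u(b) = C1*exp(4*b/3)


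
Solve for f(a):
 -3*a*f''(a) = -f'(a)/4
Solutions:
 f(a) = C1 + C2*a^(13/12)


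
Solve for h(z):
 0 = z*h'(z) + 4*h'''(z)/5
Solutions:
 h(z) = C1 + Integral(C2*airyai(-10^(1/3)*z/2) + C3*airybi(-10^(1/3)*z/2), z)


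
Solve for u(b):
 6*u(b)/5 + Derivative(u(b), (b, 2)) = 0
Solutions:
 u(b) = C1*sin(sqrt(30)*b/5) + C2*cos(sqrt(30)*b/5)


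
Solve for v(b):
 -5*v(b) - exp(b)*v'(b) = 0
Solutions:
 v(b) = C1*exp(5*exp(-b))


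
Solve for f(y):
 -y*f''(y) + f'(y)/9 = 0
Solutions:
 f(y) = C1 + C2*y^(10/9)


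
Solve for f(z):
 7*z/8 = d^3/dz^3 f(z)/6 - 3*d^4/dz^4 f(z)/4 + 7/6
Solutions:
 f(z) = C1 + C2*z + C3*z^2 + C4*exp(2*z/9) + 7*z^4/32 + 133*z^3/48


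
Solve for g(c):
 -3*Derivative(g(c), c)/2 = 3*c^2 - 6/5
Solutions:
 g(c) = C1 - 2*c^3/3 + 4*c/5


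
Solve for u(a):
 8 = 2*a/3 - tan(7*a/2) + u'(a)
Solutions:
 u(a) = C1 - a^2/3 + 8*a - 2*log(cos(7*a/2))/7


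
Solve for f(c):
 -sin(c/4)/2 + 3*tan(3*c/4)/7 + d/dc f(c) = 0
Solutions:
 f(c) = C1 + 4*log(cos(3*c/4))/7 - 2*cos(c/4)


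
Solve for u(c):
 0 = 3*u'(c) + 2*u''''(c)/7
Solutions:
 u(c) = C1 + C4*exp(-2^(2/3)*21^(1/3)*c/2) + (C2*sin(2^(2/3)*3^(5/6)*7^(1/3)*c/4) + C3*cos(2^(2/3)*3^(5/6)*7^(1/3)*c/4))*exp(2^(2/3)*21^(1/3)*c/4)


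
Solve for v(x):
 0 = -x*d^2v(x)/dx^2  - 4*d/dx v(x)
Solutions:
 v(x) = C1 + C2/x^3


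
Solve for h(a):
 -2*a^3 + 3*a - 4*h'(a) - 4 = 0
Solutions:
 h(a) = C1 - a^4/8 + 3*a^2/8 - a


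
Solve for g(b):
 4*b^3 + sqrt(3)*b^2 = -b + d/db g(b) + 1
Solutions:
 g(b) = C1 + b^4 + sqrt(3)*b^3/3 + b^2/2 - b


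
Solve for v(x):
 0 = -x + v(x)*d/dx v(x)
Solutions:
 v(x) = -sqrt(C1 + x^2)
 v(x) = sqrt(C1 + x^2)


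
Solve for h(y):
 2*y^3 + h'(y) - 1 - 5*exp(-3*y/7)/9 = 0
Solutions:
 h(y) = C1 - y^4/2 + y - 35*exp(-3*y/7)/27


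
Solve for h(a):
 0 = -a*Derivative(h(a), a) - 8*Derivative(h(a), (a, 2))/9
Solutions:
 h(a) = C1 + C2*erf(3*a/4)


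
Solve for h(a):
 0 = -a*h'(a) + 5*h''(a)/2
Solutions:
 h(a) = C1 + C2*erfi(sqrt(5)*a/5)


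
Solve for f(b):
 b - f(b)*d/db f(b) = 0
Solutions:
 f(b) = -sqrt(C1 + b^2)
 f(b) = sqrt(C1 + b^2)


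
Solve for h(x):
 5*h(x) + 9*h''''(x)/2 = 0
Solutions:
 h(x) = (C1*sin(2^(3/4)*sqrt(3)*5^(1/4)*x/6) + C2*cos(2^(3/4)*sqrt(3)*5^(1/4)*x/6))*exp(-2^(3/4)*sqrt(3)*5^(1/4)*x/6) + (C3*sin(2^(3/4)*sqrt(3)*5^(1/4)*x/6) + C4*cos(2^(3/4)*sqrt(3)*5^(1/4)*x/6))*exp(2^(3/4)*sqrt(3)*5^(1/4)*x/6)


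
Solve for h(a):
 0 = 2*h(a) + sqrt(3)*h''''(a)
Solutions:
 h(a) = (C1*sin(2^(3/4)*3^(7/8)*a/6) + C2*cos(2^(3/4)*3^(7/8)*a/6))*exp(-2^(3/4)*3^(7/8)*a/6) + (C3*sin(2^(3/4)*3^(7/8)*a/6) + C4*cos(2^(3/4)*3^(7/8)*a/6))*exp(2^(3/4)*3^(7/8)*a/6)


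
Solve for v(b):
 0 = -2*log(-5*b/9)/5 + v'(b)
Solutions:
 v(b) = C1 + 2*b*log(-b)/5 + 2*b*(-2*log(3) - 1 + log(5))/5


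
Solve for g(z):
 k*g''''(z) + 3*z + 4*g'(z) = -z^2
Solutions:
 g(z) = C1 + C2*exp(2^(2/3)*z*(-1/k)^(1/3)) + C3*exp(2^(2/3)*z*(-1/k)^(1/3)*(-1 + sqrt(3)*I)/2) + C4*exp(-2^(2/3)*z*(-1/k)^(1/3)*(1 + sqrt(3)*I)/2) - z^3/12 - 3*z^2/8


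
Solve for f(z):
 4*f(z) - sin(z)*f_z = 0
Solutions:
 f(z) = C1*(cos(z)^2 - 2*cos(z) + 1)/(cos(z)^2 + 2*cos(z) + 1)


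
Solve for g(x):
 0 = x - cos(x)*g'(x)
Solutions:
 g(x) = C1 + Integral(x/cos(x), x)


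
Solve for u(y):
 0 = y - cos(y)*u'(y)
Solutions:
 u(y) = C1 + Integral(y/cos(y), y)


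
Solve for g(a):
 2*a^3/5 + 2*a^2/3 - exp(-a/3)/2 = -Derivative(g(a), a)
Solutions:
 g(a) = C1 - a^4/10 - 2*a^3/9 - 3*exp(-a/3)/2


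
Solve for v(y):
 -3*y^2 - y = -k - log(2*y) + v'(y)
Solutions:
 v(y) = C1 + k*y - y^3 - y^2/2 + y*log(y) - y + y*log(2)


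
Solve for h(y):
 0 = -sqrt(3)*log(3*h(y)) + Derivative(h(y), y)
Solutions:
 -sqrt(3)*Integral(1/(log(_y) + log(3)), (_y, h(y)))/3 = C1 - y


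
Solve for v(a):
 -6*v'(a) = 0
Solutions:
 v(a) = C1


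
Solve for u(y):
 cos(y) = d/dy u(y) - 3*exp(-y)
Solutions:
 u(y) = C1 + sin(y) - 3*exp(-y)


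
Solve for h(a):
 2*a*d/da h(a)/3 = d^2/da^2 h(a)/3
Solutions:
 h(a) = C1 + C2*erfi(a)


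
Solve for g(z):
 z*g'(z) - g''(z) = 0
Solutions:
 g(z) = C1 + C2*erfi(sqrt(2)*z/2)


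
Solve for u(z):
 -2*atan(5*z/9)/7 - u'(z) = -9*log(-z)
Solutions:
 u(z) = C1 + 9*z*log(-z) - 2*z*atan(5*z/9)/7 - 9*z + 9*log(25*z^2 + 81)/35


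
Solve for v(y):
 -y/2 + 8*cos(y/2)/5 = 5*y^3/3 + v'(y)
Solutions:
 v(y) = C1 - 5*y^4/12 - y^2/4 + 16*sin(y/2)/5


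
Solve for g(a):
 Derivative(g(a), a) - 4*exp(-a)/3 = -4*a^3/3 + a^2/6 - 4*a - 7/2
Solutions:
 g(a) = C1 - a^4/3 + a^3/18 - 2*a^2 - 7*a/2 - 4*exp(-a)/3


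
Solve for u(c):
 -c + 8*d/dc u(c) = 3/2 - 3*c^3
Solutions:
 u(c) = C1 - 3*c^4/32 + c^2/16 + 3*c/16


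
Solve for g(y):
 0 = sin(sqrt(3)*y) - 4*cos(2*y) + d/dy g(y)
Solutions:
 g(y) = C1 + 2*sin(2*y) + sqrt(3)*cos(sqrt(3)*y)/3


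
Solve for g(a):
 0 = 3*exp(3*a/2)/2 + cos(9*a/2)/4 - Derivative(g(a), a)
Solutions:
 g(a) = C1 + exp(3*a/2) + sin(9*a/2)/18


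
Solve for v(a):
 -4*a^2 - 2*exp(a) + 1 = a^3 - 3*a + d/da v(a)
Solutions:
 v(a) = C1 - a^4/4 - 4*a^3/3 + 3*a^2/2 + a - 2*exp(a)


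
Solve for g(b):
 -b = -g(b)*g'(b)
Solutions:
 g(b) = -sqrt(C1 + b^2)
 g(b) = sqrt(C1 + b^2)


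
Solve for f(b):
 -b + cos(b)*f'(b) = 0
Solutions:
 f(b) = C1 + Integral(b/cos(b), b)


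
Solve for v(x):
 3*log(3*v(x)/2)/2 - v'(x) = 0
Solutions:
 2*Integral(1/(-log(_y) - log(3) + log(2)), (_y, v(x)))/3 = C1 - x


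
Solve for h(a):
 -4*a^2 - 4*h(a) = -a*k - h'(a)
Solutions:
 h(a) = C1*exp(4*a) - a^2 + a*k/4 - a/2 + k/16 - 1/8


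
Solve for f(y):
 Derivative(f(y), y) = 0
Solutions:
 f(y) = C1


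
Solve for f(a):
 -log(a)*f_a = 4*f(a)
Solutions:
 f(a) = C1*exp(-4*li(a))


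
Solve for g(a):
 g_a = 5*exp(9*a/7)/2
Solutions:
 g(a) = C1 + 35*exp(9*a/7)/18


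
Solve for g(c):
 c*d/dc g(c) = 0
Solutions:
 g(c) = C1


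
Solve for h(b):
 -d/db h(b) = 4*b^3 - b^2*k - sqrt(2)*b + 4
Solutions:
 h(b) = C1 - b^4 + b^3*k/3 + sqrt(2)*b^2/2 - 4*b


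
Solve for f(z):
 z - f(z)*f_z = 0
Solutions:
 f(z) = -sqrt(C1 + z^2)
 f(z) = sqrt(C1 + z^2)


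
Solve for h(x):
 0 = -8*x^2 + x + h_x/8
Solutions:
 h(x) = C1 + 64*x^3/3 - 4*x^2


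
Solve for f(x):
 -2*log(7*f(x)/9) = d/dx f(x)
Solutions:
 -Integral(1/(-log(_y) - log(7) + 2*log(3)), (_y, f(x)))/2 = C1 - x


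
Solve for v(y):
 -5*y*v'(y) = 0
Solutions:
 v(y) = C1


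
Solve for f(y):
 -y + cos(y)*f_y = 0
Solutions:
 f(y) = C1 + Integral(y/cos(y), y)


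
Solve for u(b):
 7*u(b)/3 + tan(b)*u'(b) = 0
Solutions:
 u(b) = C1/sin(b)^(7/3)


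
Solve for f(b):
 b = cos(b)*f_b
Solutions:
 f(b) = C1 + Integral(b/cos(b), b)


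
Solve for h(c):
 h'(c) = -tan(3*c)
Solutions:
 h(c) = C1 + log(cos(3*c))/3


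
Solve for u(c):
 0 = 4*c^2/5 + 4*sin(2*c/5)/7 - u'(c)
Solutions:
 u(c) = C1 + 4*c^3/15 - 10*cos(2*c/5)/7


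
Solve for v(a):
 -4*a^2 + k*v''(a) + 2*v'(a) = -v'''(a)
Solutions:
 v(a) = C1 + C2*exp(a*(-k + sqrt(k^2 - 8))/2) + C3*exp(-a*(k + sqrt(k^2 - 8))/2) + 2*a^3/3 - a^2*k + a*k^2 - 2*a


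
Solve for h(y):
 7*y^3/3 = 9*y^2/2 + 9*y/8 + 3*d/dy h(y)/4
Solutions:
 h(y) = C1 + 7*y^4/9 - 2*y^3 - 3*y^2/4


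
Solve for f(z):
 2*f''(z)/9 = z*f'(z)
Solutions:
 f(z) = C1 + C2*erfi(3*z/2)


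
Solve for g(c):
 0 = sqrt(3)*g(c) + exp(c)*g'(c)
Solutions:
 g(c) = C1*exp(sqrt(3)*exp(-c))


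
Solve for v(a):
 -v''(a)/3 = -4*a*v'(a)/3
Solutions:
 v(a) = C1 + C2*erfi(sqrt(2)*a)


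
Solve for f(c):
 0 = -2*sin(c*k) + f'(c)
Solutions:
 f(c) = C1 - 2*cos(c*k)/k


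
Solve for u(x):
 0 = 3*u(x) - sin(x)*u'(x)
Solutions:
 u(x) = C1*(cos(x) - 1)^(3/2)/(cos(x) + 1)^(3/2)


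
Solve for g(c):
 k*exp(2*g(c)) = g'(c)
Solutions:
 g(c) = log(-sqrt(-1/(C1 + c*k))) - log(2)/2
 g(c) = log(-1/(C1 + c*k))/2 - log(2)/2


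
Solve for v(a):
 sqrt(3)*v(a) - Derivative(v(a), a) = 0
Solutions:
 v(a) = C1*exp(sqrt(3)*a)


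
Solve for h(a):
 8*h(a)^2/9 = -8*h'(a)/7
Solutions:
 h(a) = 9/(C1 + 7*a)


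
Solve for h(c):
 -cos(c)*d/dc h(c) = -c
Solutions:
 h(c) = C1 + Integral(c/cos(c), c)


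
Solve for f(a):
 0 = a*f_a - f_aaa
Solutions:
 f(a) = C1 + Integral(C2*airyai(a) + C3*airybi(a), a)


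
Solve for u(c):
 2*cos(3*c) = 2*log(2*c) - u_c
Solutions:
 u(c) = C1 + 2*c*log(c) - 2*c + 2*c*log(2) - 2*sin(3*c)/3


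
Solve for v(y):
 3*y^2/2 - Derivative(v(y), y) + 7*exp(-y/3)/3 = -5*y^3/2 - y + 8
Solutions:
 v(y) = C1 + 5*y^4/8 + y^3/2 + y^2/2 - 8*y - 7*exp(-y/3)


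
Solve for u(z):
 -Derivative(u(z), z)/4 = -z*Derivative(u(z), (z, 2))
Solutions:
 u(z) = C1 + C2*z^(5/4)


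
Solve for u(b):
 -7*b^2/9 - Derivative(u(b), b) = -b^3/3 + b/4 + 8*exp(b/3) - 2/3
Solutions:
 u(b) = C1 + b^4/12 - 7*b^3/27 - b^2/8 + 2*b/3 - 24*exp(b/3)


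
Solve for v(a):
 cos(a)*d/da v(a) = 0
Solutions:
 v(a) = C1


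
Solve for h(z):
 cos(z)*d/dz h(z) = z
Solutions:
 h(z) = C1 + Integral(z/cos(z), z)


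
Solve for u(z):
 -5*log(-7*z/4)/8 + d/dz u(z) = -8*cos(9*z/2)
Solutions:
 u(z) = C1 + 5*z*log(-z)/8 - 5*z*log(2)/4 - 5*z/8 + 5*z*log(7)/8 - 16*sin(9*z/2)/9


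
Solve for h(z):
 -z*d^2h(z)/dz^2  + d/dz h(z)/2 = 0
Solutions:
 h(z) = C1 + C2*z^(3/2)


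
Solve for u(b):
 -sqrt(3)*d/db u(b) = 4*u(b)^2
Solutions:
 u(b) = 3/(C1 + 4*sqrt(3)*b)


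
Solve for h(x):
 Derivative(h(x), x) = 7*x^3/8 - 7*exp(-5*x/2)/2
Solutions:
 h(x) = C1 + 7*x^4/32 + 7*exp(-5*x/2)/5


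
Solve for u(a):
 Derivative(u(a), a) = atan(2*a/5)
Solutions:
 u(a) = C1 + a*atan(2*a/5) - 5*log(4*a^2 + 25)/4


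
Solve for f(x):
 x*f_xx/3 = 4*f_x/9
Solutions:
 f(x) = C1 + C2*x^(7/3)


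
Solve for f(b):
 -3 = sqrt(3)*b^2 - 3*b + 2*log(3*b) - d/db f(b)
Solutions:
 f(b) = C1 + sqrt(3)*b^3/3 - 3*b^2/2 + 2*b*log(b) + b + b*log(9)


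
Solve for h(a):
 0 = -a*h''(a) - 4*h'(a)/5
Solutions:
 h(a) = C1 + C2*a^(1/5)


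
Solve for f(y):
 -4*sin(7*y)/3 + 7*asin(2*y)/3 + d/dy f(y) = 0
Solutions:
 f(y) = C1 - 7*y*asin(2*y)/3 - 7*sqrt(1 - 4*y^2)/6 - 4*cos(7*y)/21


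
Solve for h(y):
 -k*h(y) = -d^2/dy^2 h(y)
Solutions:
 h(y) = C1*exp(-sqrt(k)*y) + C2*exp(sqrt(k)*y)


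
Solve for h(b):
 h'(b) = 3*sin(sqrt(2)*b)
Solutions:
 h(b) = C1 - 3*sqrt(2)*cos(sqrt(2)*b)/2


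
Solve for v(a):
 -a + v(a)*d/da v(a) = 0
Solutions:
 v(a) = -sqrt(C1 + a^2)
 v(a) = sqrt(C1 + a^2)


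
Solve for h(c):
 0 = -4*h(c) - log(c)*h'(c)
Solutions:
 h(c) = C1*exp(-4*li(c))


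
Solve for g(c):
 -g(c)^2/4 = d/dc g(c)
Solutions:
 g(c) = 4/(C1 + c)


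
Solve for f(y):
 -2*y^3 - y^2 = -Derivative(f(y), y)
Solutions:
 f(y) = C1 + y^4/2 + y^3/3


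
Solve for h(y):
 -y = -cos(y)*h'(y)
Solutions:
 h(y) = C1 + Integral(y/cos(y), y)


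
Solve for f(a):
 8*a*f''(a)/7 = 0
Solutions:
 f(a) = C1 + C2*a


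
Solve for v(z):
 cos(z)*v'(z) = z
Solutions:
 v(z) = C1 + Integral(z/cos(z), z)


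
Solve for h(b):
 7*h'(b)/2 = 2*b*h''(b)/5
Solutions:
 h(b) = C1 + C2*b^(39/4)


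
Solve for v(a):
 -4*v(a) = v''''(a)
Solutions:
 v(a) = (C1*sin(a) + C2*cos(a))*exp(-a) + (C3*sin(a) + C4*cos(a))*exp(a)


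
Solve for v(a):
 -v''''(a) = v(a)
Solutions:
 v(a) = (C1*sin(sqrt(2)*a/2) + C2*cos(sqrt(2)*a/2))*exp(-sqrt(2)*a/2) + (C3*sin(sqrt(2)*a/2) + C4*cos(sqrt(2)*a/2))*exp(sqrt(2)*a/2)


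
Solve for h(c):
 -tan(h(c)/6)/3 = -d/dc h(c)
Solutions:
 h(c) = -6*asin(C1*exp(c/18)) + 6*pi
 h(c) = 6*asin(C1*exp(c/18))


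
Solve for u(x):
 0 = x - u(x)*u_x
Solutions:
 u(x) = -sqrt(C1 + x^2)
 u(x) = sqrt(C1 + x^2)


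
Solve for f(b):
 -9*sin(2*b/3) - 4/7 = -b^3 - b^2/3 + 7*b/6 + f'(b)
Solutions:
 f(b) = C1 + b^4/4 + b^3/9 - 7*b^2/12 - 4*b/7 + 27*cos(2*b/3)/2


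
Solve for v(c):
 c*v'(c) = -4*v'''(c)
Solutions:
 v(c) = C1 + Integral(C2*airyai(-2^(1/3)*c/2) + C3*airybi(-2^(1/3)*c/2), c)


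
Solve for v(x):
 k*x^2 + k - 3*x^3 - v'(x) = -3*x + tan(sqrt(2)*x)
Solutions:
 v(x) = C1 + k*x^3/3 + k*x - 3*x^4/4 + 3*x^2/2 + sqrt(2)*log(cos(sqrt(2)*x))/2
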